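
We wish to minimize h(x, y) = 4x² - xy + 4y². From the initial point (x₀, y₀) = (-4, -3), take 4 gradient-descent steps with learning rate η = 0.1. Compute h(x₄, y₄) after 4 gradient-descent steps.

∇h = (8x - y, -x + 8y)
Step 1: at (-4, -3), ∇h = (-29, -20) → (-4, -3) − 0.1·(-29, -20) = (-1.1, -1)
Step 2: at (-1.1, -1), ∇h = (-7.8, -6.9) → (-1.1, -1) − 0.1·(-7.8, -6.9) = (-0.32, -0.31)
Step 3: at (-0.32, -0.31), ∇h = (-2.25, -2.16) → (-0.32, -0.31) − 0.1·(-2.25, -2.16) = (-0.095, -0.094)
Step 4: at (-0.095, -0.094), ∇h = (-0.666, -0.657) → (-0.095, -0.094) − 0.1·(-0.666, -0.657) = (-0.0284, -0.0283)
h(-0.0284, -0.0283) = 0.00562608

0.00562608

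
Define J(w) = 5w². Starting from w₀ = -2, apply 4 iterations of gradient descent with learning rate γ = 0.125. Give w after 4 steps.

-0.0078125

J′(w) = 10w
w₁ = -2 − 0.125·(-20) = 0.5
w₂ = 0.5 − 0.125·5 = -0.125
w₃ = -0.125 − 0.125·(-1.25) = 0.03125
w₄ = 0.03125 − 0.125·0.3125 = -0.0078125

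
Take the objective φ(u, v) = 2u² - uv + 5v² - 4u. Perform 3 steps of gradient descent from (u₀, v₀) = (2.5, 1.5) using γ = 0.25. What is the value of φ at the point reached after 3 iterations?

86.7281494140625

∇φ = (4u - v - 4, -u + 10v)
Step 1: at (2.5, 1.5), ∇φ = (4.5, 12.5) → (2.5, 1.5) − 0.25·(4.5, 12.5) = (1.375, -1.625)
Step 2: at (1.375, -1.625), ∇φ = (3.125, -17.625) → (1.375, -1.625) − 0.25·(3.125, -17.625) = (0.59375, 2.78125)
Step 3: at (0.59375, 2.78125), ∇φ = (-4.40625, 27.21875) → (0.59375, 2.78125) − 0.25·(-4.40625, 27.21875) = (1.6953125, -4.0234375)
φ(1.6953125, -4.0234375) = 86.7281494140625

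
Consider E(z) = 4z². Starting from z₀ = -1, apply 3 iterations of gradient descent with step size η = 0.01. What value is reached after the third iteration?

E′(z) = 8z
Step 1: E′(-1) = -8; z₁ = -1 − 0.01·(-8) = -0.92
Step 2: E′(-0.92) = -7.36; z₂ = -0.92 − 0.01·(-7.36) = -0.8464
Step 3: E′(-0.8464) = -6.7712; z₃ = -0.8464 − 0.01·(-6.7712) = -0.778688

-0.778688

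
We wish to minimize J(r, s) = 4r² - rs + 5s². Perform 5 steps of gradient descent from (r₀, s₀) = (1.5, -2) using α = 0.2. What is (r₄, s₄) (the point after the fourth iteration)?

(1.3152, -3.0592)

∇J = (8r - s, -r + 10s)
(r₁, s₁) = (1.5, -2) − 0.2·(14, -21.5) = (-1.3, 2.3)
(r₂, s₂) = (-1.3, 2.3) − 0.2·(-12.7, 24.3) = (1.24, -2.56)
(r₃, s₃) = (1.24, -2.56) − 0.2·(12.48, -26.84) = (-1.256, 2.808)
(r₄, s₄) = (-1.256, 2.808) − 0.2·(-12.856, 29.336) = (1.3152, -3.0592)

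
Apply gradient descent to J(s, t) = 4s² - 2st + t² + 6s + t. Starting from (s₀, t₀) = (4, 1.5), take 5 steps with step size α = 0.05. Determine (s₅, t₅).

(-0.0211, 1.282705)

∇J = (8s - 2t + 6, -2s + 2t + 1)
(s₁, t₁) = (4, 1.5) − 0.05·(35, -4) = (2.25, 1.7)
(s₂, t₂) = (2.25, 1.7) − 0.05·(20.6, -0.1) = (1.22, 1.705)
(s₃, t₃) = (1.22, 1.705) − 0.05·(12.35, 1.97) = (0.6025, 1.6065)
(s₄, t₄) = (0.6025, 1.6065) − 0.05·(7.607, 3.008) = (0.22215, 1.4561)
(s₅, t₅) = (0.22215, 1.4561) − 0.05·(4.865, 3.4679) = (-0.0211, 1.282705)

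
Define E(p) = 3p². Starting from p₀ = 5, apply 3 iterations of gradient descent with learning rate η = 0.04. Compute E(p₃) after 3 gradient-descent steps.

E′(p) = 6p
p₁ = 5 − 0.04·30 = 3.8
p₂ = 3.8 − 0.04·22.8 = 2.888
p₃ = 2.888 − 0.04·17.328 = 2.19488
E(2.19488) = 14.4524946432

14.4524946432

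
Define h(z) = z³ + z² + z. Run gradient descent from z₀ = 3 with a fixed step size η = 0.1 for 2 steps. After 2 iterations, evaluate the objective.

h′(z) = 3z² + 2z + 1
z₁ = 3 − 0.1·34 = -0.4
z₂ = -0.4 − 0.1·0.68 = -0.468
h(-0.468) = -0.351479232

-0.351479232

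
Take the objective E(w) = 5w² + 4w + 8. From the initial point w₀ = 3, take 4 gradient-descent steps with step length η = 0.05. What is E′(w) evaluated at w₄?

E′(w) = 10w + 4
Step 1: E′(3) = 34; w₁ = 3 − 0.05·34 = 1.3
Step 2: E′(1.3) = 17; w₂ = 1.3 − 0.05·17 = 0.45
Step 3: E′(0.45) = 8.5; w₃ = 0.45 − 0.05·8.5 = 0.025
Step 4: E′(0.025) = 4.25; w₄ = 0.025 − 0.05·4.25 = -0.1875
E′(w) at (-0.1875) = 2.125

2.125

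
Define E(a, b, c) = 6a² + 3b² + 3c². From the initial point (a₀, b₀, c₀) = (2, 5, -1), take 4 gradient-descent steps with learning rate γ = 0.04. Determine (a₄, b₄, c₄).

∇E = (12a, 6b, 6c)
Step 1: at (2, 5, -1), ∇E = (24, 30, -6) → (2, 5, -1) − 0.04·(24, 30, -6) = (1.04, 3.8, -0.76)
Step 2: at (1.04, 3.8, -0.76), ∇E = (12.48, 22.8, -4.56) → (1.04, 3.8, -0.76) − 0.04·(12.48, 22.8, -4.56) = (0.5408, 2.888, -0.5776)
Step 3: at (0.5408, 2.888, -0.5776), ∇E = (6.4896, 17.328, -3.4656) → (0.5408, 2.888, -0.5776) − 0.04·(6.4896, 17.328, -3.4656) = (0.281216, 2.19488, -0.438976)
Step 4: at (0.281216, 2.19488, -0.438976), ∇E = (3.374592, 13.16928, -2.633856) → (0.281216, 2.19488, -0.438976) − 0.04·(3.374592, 13.16928, -2.633856) = (0.14623232, 1.6681088, -0.33362176)

(0.14623232, 1.6681088, -0.33362176)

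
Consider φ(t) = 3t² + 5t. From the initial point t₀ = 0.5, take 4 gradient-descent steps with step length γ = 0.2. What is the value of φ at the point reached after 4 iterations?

φ′(t) = 6t + 5
t₁ = 0.5 − 0.2·8 = -1.1
t₂ = -1.1 − 0.2·(-1.6) = -0.78
t₃ = -0.78 − 0.2·0.32 = -0.844
t₄ = -0.844 − 0.2·(-0.064) = -0.8312
φ(-0.8312) = -2.08331968

-2.08331968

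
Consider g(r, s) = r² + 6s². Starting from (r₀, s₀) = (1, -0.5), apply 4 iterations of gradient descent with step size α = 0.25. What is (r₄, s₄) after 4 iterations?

∇g = (2r, 12s)
Step 1: at (1, -0.5), ∇g = (2, -6) → (1, -0.5) − 0.25·(2, -6) = (0.5, 1)
Step 2: at (0.5, 1), ∇g = (1, 12) → (0.5, 1) − 0.25·(1, 12) = (0.25, -2)
Step 3: at (0.25, -2), ∇g = (0.5, -24) → (0.25, -2) − 0.25·(0.5, -24) = (0.125, 4)
Step 4: at (0.125, 4), ∇g = (0.25, 48) → (0.125, 4) − 0.25·(0.25, 48) = (0.0625, -8)

(0.0625, -8)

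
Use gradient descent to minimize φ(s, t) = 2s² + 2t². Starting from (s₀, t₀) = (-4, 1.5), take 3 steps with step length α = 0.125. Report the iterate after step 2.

∇φ = (4s, 4t)
(s₁, t₁) = (-4, 1.5) − 0.125·(-16, 6) = (-2, 0.75)
(s₂, t₂) = (-2, 0.75) − 0.125·(-8, 3) = (-1, 0.375)

(-1, 0.375)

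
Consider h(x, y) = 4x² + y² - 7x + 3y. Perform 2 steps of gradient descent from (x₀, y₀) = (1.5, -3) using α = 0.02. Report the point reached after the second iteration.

∇h = (8x - 7, 2y + 3)
Step 1: at (1.5, -3), ∇h = (5, -3) → (1.5, -3) − 0.02·(5, -3) = (1.4, -2.94)
Step 2: at (1.4, -2.94), ∇h = (4.2, -2.88) → (1.4, -2.94) − 0.02·(4.2, -2.88) = (1.316, -2.8824)

(1.316, -2.8824)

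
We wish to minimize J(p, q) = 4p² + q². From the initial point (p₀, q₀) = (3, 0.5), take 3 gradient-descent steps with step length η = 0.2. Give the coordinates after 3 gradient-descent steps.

(-0.648, 0.108)

∇J = (8p, 2q)
Step 1: at (3, 0.5), ∇J = (24, 1) → (3, 0.5) − 0.2·(24, 1) = (-1.8, 0.3)
Step 2: at (-1.8, 0.3), ∇J = (-14.4, 0.6) → (-1.8, 0.3) − 0.2·(-14.4, 0.6) = (1.08, 0.18)
Step 3: at (1.08, 0.18), ∇J = (8.64, 0.36) → (1.08, 0.18) − 0.2·(8.64, 0.36) = (-0.648, 0.108)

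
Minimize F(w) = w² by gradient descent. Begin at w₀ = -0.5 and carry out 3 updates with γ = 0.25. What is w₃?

-0.0625

F′(w) = 2w
w₁ = -0.5 − 0.25·(-1) = -0.25
w₂ = -0.25 − 0.25·(-0.5) = -0.125
w₃ = -0.125 − 0.25·(-0.25) = -0.0625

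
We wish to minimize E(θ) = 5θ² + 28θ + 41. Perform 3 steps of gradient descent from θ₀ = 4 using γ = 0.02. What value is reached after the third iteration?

0.6816

E′(θ) = 10θ + 28
θ₁ = 4 − 0.02·68 = 2.64
θ₂ = 2.64 − 0.02·54.4 = 1.552
θ₃ = 1.552 − 0.02·43.52 = 0.6816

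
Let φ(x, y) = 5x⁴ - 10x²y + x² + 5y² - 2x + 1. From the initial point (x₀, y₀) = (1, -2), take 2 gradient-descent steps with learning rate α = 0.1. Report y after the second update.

25

∇φ = (20x³ - 20xy + 2x - 2, -10x² + 10y)
Step 1: at (1, -2), ∇φ = (60, -30) → (1, -2) − 0.1·(60, -30) = (-5, 1)
Step 2: at (-5, 1), ∇φ = (-2412, -240) → (-5, 1) − 0.1·(-2412, -240) = (236.2, 25)
y = 25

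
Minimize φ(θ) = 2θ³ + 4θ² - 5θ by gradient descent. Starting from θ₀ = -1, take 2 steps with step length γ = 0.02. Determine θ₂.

-0.711152

φ′(θ) = 6θ² + 8θ - 5
Step 1: φ′(-1) = -7; θ₁ = -1 − 0.02·(-7) = -0.86
Step 2: φ′(-0.86) = -7.4424; θ₂ = -0.86 − 0.02·(-7.4424) = -0.711152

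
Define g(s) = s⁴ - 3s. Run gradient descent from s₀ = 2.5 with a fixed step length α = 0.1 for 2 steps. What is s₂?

13.27545

g′(s) = 4s³ - 3
Step 1: g′(2.5) = 59.5; s₁ = 2.5 − 0.1·59.5 = -3.45
Step 2: g′(-3.45) = -167.2545; s₂ = -3.45 − 0.1·(-167.2545) = 13.27545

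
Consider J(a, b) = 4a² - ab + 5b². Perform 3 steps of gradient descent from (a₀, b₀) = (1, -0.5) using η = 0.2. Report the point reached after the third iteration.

(-0.504, 0.952)

∇J = (8a - b, -a + 10b)
(a₁, b₁) = (1, -0.5) − 0.2·(8.5, -6) = (-0.7, 0.7)
(a₂, b₂) = (-0.7, 0.7) − 0.2·(-6.3, 7.7) = (0.56, -0.84)
(a₃, b₃) = (0.56, -0.84) − 0.2·(5.32, -8.96) = (-0.504, 0.952)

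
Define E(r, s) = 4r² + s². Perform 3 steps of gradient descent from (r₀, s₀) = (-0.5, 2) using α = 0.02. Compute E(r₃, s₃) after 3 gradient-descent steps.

3.4823291904

∇E = (8r, 2s)
(r₁, s₁) = (-0.5, 2) − 0.02·(-4, 4) = (-0.42, 1.92)
(r₂, s₂) = (-0.42, 1.92) − 0.02·(-3.36, 3.84) = (-0.3528, 1.8432)
(r₃, s₃) = (-0.3528, 1.8432) − 0.02·(-2.8224, 3.6864) = (-0.296352, 1.769472)
E(-0.296352, 1.769472) = 3.4823291904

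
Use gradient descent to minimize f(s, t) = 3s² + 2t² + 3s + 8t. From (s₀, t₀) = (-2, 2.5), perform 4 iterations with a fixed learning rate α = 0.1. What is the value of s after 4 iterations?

∇f = (6s + 3, 4t + 8)
Step 1: at (-2, 2.5), ∇f = (-9, 18) → (-2, 2.5) − 0.1·(-9, 18) = (-1.1, 0.7)
Step 2: at (-1.1, 0.7), ∇f = (-3.6, 10.8) → (-1.1, 0.7) − 0.1·(-3.6, 10.8) = (-0.74, -0.38)
Step 3: at (-0.74, -0.38), ∇f = (-1.44, 6.48) → (-0.74, -0.38) − 0.1·(-1.44, 6.48) = (-0.596, -1.028)
Step 4: at (-0.596, -1.028), ∇f = (-0.576, 3.888) → (-0.596, -1.028) − 0.1·(-0.576, 3.888) = (-0.5384, -1.4168)
s = -0.5384

-0.5384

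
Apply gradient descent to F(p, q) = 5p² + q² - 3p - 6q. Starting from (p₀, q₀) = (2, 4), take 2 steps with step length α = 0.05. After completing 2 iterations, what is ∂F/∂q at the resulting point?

1.62

∇F = (10p - 3, 2q - 6)
Step 1: at (2, 4), ∇F = (17, 2) → (2, 4) − 0.05·(17, 2) = (1.15, 3.9)
Step 2: at (1.15, 3.9), ∇F = (8.5, 1.8) → (1.15, 3.9) − 0.05·(8.5, 1.8) = (0.725, 3.81)
∂F/∂q at (0.725, 3.81) = 1.62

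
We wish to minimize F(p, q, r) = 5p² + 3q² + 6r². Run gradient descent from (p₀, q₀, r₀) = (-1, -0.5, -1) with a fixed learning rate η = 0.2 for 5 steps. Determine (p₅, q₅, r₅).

(1, 0.00016, 5.37824)

∇F = (10p, 6q, 12r)
(p₁, q₁, r₁) = (-1, -0.5, -1) − 0.2·(-10, -3, -12) = (1, 0.1, 1.4)
(p₂, q₂, r₂) = (1, 0.1, 1.4) − 0.2·(10, 0.6, 16.8) = (-1, -0.02, -1.96)
(p₃, q₃, r₃) = (-1, -0.02, -1.96) − 0.2·(-10, -0.12, -23.52) = (1, 0.004, 2.744)
(p₄, q₄, r₄) = (1, 0.004, 2.744) − 0.2·(10, 0.024, 32.928) = (-1, -0.0008, -3.8416)
(p₅, q₅, r₅) = (-1, -0.0008, -3.8416) − 0.2·(-10, -0.0048, -46.0992) = (1, 0.00016, 5.37824)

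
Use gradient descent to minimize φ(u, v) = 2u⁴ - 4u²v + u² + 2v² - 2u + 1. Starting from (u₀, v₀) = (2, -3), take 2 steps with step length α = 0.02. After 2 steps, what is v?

-2.238528

∇φ = (8u³ - 8uv + 2u - 2, -4u² + 4v)
Step 1: at (2, -3), ∇φ = (114, -28) → (2, -3) − 0.02·(114, -28) = (-0.28, -2.44)
Step 2: at (-0.28, -2.44), ∇φ = (-8.201216, -10.0736) → (-0.28, -2.44) − 0.02·(-8.201216, -10.0736) = (-0.11597568, -2.238528)
v = -2.238528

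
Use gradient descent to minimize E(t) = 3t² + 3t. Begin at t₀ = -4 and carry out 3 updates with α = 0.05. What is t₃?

-1.7005

E′(t) = 6t + 3
Step 1: E′(-4) = -21; t₁ = -4 − 0.05·(-21) = -2.95
Step 2: E′(-2.95) = -14.7; t₂ = -2.95 − 0.05·(-14.7) = -2.215
Step 3: E′(-2.215) = -10.29; t₃ = -2.215 − 0.05·(-10.29) = -1.7005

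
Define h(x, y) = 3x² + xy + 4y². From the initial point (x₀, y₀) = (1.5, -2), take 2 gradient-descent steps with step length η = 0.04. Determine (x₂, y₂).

∇h = (6x + y, x + 8y)
Step 1: at (1.5, -2), ∇h = (7, -14.5) → (1.5, -2) − 0.04·(7, -14.5) = (1.22, -1.42)
Step 2: at (1.22, -1.42), ∇h = (5.9, -10.14) → (1.22, -1.42) − 0.04·(5.9, -10.14) = (0.984, -1.0144)

(0.984, -1.0144)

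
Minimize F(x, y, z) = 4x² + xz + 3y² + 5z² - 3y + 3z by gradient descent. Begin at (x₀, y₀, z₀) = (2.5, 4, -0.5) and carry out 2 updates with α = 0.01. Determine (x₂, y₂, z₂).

(2.12565, 3.5926, -0.50755)

∇F = (8x + z, 6y - 3, x + 10z + 3)
(x₁, y₁, z₁) = (2.5, 4, -0.5) − 0.01·(19.5, 21, 0.5) = (2.305, 3.79, -0.505)
(x₂, y₂, z₂) = (2.305, 3.79, -0.505) − 0.01·(17.935, 19.74, 0.255) = (2.12565, 3.5926, -0.50755)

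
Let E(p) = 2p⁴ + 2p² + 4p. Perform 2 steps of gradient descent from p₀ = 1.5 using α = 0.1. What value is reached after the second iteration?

E′(p) = 8p³ + 4p + 4
Step 1: E′(1.5) = 37; p₁ = 1.5 − 0.1·37 = -2.2
Step 2: E′(-2.2) = -89.984; p₂ = -2.2 − 0.1·(-89.984) = 6.7984

6.7984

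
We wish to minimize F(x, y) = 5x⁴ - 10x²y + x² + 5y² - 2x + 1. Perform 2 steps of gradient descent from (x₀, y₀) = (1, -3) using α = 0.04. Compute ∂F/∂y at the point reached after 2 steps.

∇F = (20x³ - 20xy + 2x - 2, -10x² + 10y)
Step 1: at (1, -3), ∇F = (80, -40) → (1, -3) − 0.04·(80, -40) = (-2.2, -1.4)
Step 2: at (-2.2, -1.4), ∇F = (-280.96, -62.4) → (-2.2, -1.4) − 0.04·(-280.96, -62.4) = (9.0384, 1.096)
∂F/∂y at (9.0384, 1.096) = -805.9667456

-805.9667456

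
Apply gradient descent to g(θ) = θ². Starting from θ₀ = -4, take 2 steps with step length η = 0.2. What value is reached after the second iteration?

g′(θ) = 2θ
Step 1: g′(-4) = -8; θ₁ = -4 − 0.2·(-8) = -2.4
Step 2: g′(-2.4) = -4.8; θ₂ = -2.4 − 0.2·(-4.8) = -1.44

-1.44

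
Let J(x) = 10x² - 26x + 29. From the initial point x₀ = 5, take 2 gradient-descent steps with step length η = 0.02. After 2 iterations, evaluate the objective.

J′(x) = 20x - 26
x₁ = 5 − 0.02·74 = 3.52
x₂ = 3.52 − 0.02·44.4 = 2.632
J(2.632) = 29.84224

29.84224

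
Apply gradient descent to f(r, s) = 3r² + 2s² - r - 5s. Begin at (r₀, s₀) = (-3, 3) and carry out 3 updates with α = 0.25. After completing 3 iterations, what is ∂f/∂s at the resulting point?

0

∇f = (6r - 1, 4s - 5)
(r₁, s₁) = (-3, 3) − 0.25·(-19, 7) = (1.75, 1.25)
(r₂, s₂) = (1.75, 1.25) − 0.25·(9.5, 0) = (-0.625, 1.25)
(r₃, s₃) = (-0.625, 1.25) − 0.25·(-4.75, 0) = (0.5625, 1.25)
∂f/∂s at (0.5625, 1.25) = 0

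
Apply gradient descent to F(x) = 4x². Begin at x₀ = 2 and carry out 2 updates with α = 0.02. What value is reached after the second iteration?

F′(x) = 8x
x₁ = 2 − 0.02·16 = 1.68
x₂ = 1.68 − 0.02·13.44 = 1.4112

1.4112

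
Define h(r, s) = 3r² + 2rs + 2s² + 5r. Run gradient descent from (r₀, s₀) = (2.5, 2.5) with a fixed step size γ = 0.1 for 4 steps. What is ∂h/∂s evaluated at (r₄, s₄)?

0

∇h = (6r + 2s + 5, 2r + 4s)
Step 1: at (2.5, 2.5), ∇h = (25, 15) → (2.5, 2.5) − 0.1·(25, 15) = (0, 1)
Step 2: at (0, 1), ∇h = (7, 4) → (0, 1) − 0.1·(7, 4) = (-0.7, 0.6)
Step 3: at (-0.7, 0.6), ∇h = (2, 1) → (-0.7, 0.6) − 0.1·(2, 1) = (-0.9, 0.5)
Step 4: at (-0.9, 0.5), ∇h = (0.6, 0.2) → (-0.9, 0.5) − 0.1·(0.6, 0.2) = (-0.96, 0.48)
∂h/∂s at (-0.96, 0.48) = 0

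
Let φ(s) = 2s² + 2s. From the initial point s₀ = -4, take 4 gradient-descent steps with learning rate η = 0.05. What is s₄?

-1.9336

φ′(s) = 4s + 2
s₁ = -4 − 0.05·(-14) = -3.3
s₂ = -3.3 − 0.05·(-11.2) = -2.74
s₃ = -2.74 − 0.05·(-8.96) = -2.292
s₄ = -2.292 − 0.05·(-7.168) = -1.9336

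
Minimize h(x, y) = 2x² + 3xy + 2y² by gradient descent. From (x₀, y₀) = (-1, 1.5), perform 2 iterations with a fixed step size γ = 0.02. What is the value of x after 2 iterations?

∇h = (4x + 3y, 3x + 4y)
Step 1: at (-1, 1.5), ∇h = (0.5, 3) → (-1, 1.5) − 0.02·(0.5, 3) = (-1.01, 1.44)
Step 2: at (-1.01, 1.44), ∇h = (0.28, 2.73) → (-1.01, 1.44) − 0.02·(0.28, 2.73) = (-1.0156, 1.3854)
x = -1.0156

-1.0156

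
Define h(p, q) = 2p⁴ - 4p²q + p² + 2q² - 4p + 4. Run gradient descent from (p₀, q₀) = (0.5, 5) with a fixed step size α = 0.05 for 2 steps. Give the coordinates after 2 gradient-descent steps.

∇h = (8p³ - 8pq + 2p - 4, -4p² + 4q)
(p₁, q₁) = (0.5, 5) − 0.05·(-22, 19) = (1.6, 4.05)
(p₂, q₂) = (1.6, 4.05) − 0.05·(-19.872, 5.96) = (2.5936, 3.752)

(2.5936, 3.752)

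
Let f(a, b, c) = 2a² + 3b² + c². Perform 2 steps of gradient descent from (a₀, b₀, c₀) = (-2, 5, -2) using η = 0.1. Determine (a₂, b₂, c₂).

(-0.72, 0.8, -1.28)

∇f = (4a, 6b, 2c)
(a₁, b₁, c₁) = (-2, 5, -2) − 0.1·(-8, 30, -4) = (-1.2, 2, -1.6)
(a₂, b₂, c₂) = (-1.2, 2, -1.6) − 0.1·(-4.8, 12, -3.2) = (-0.72, 0.8, -1.28)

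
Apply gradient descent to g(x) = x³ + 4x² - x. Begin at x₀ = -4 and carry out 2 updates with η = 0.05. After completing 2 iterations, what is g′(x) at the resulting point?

64.264482421875

g′(x) = 3x² + 8x - 1
Step 1: g′(-4) = 15; x₁ = -4 − 0.05·15 = -4.75
Step 2: g′(-4.75) = 28.6875; x₂ = -4.75 − 0.05·28.6875 = -6.184375
g′(x) at (-6.184375) = 64.264482421875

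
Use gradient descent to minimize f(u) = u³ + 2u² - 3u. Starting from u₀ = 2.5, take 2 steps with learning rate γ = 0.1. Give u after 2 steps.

0.2533125

f′(u) = 3u² + 4u - 3
Step 1: f′(2.5) = 25.75; u₁ = 2.5 − 0.1·25.75 = -0.075
Step 2: f′(-0.075) = -3.283125; u₂ = -0.075 − 0.1·(-3.283125) = 0.2533125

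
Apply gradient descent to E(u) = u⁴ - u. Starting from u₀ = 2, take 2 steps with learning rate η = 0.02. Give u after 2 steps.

E′(u) = 4u³ - 1
u₁ = 2 − 0.02·31 = 1.38
u₂ = 1.38 − 0.02·9.512288 = 1.18975424

1.18975424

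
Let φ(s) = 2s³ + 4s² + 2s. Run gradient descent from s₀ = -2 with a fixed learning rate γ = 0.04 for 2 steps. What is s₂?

-3.0944

φ′(s) = 6s² + 8s + 2
Step 1: φ′(-2) = 10; s₁ = -2 − 0.04·10 = -2.4
Step 2: φ′(-2.4) = 17.36; s₂ = -2.4 − 0.04·17.36 = -3.0944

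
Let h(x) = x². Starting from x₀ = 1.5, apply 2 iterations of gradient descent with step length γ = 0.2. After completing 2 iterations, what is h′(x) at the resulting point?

1.08

h′(x) = 2x
Step 1: h′(1.5) = 3; x₁ = 1.5 − 0.2·3 = 0.9
Step 2: h′(0.9) = 1.8; x₂ = 0.9 − 0.2·1.8 = 0.54
h′(x) at (0.54) = 1.08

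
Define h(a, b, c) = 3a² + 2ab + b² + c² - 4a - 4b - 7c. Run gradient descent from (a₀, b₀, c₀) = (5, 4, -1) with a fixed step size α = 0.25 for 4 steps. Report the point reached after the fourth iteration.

(1.25, 2.5, 3.21875)

∇h = (6a + 2b - 4, 2a + 2b - 4, 2c - 7)
Step 1: at (5, 4, -1), ∇h = (34, 14, -9) → (5, 4, -1) − 0.25·(34, 14, -9) = (-3.5, 0.5, 1.25)
Step 2: at (-3.5, 0.5, 1.25), ∇h = (-24, -10, -4.5) → (-3.5, 0.5, 1.25) − 0.25·(-24, -10, -4.5) = (2.5, 3, 2.375)
Step 3: at (2.5, 3, 2.375), ∇h = (17, 7, -2.25) → (2.5, 3, 2.375) − 0.25·(17, 7, -2.25) = (-1.75, 1.25, 2.9375)
Step 4: at (-1.75, 1.25, 2.9375), ∇h = (-12, -5, -1.125) → (-1.75, 1.25, 2.9375) − 0.25·(-12, -5, -1.125) = (1.25, 2.5, 3.21875)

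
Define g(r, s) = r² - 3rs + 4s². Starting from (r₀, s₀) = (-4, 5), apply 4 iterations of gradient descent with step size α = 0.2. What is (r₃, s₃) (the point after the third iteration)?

∇g = (2r - 3s, -3r + 8s)
Step 1: at (-4, 5), ∇g = (-23, 52) → (-4, 5) − 0.2·(-23, 52) = (0.6, -5.4)
Step 2: at (0.6, -5.4), ∇g = (17.4, -45) → (0.6, -5.4) − 0.2·(17.4, -45) = (-2.88, 3.6)
Step 3: at (-2.88, 3.6), ∇g = (-16.56, 37.44) → (-2.88, 3.6) − 0.2·(-16.56, 37.44) = (0.432, -3.888)

(0.432, -3.888)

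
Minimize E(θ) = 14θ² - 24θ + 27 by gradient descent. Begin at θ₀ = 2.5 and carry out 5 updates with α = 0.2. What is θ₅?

-3382.82032

E′(θ) = 28θ - 24
Step 1: E′(2.5) = 46; θ₁ = 2.5 − 0.2·46 = -6.7
Step 2: E′(-6.7) = -211.6; θ₂ = -6.7 − 0.2·(-211.6) = 35.62
Step 3: E′(35.62) = 973.36; θ₃ = 35.62 − 0.2·973.36 = -159.052
Step 4: E′(-159.052) = -4477.456; θ₄ = -159.052 − 0.2·(-4477.456) = 736.4392
Step 5: E′(736.4392) = 20596.2976; θ₅ = 736.4392 − 0.2·20596.2976 = -3382.82032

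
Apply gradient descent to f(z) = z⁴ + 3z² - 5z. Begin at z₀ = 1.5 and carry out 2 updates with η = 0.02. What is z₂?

f′(z) = 4z³ + 6z - 5
Step 1: f′(1.5) = 17.5; z₁ = 1.5 − 0.02·17.5 = 1.15
Step 2: f′(1.15) = 7.9835; z₂ = 1.15 − 0.02·7.9835 = 0.99033

0.99033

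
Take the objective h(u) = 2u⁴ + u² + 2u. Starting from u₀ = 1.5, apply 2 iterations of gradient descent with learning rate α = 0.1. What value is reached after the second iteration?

2.3704

h′(u) = 8u³ + 2u + 2
u₁ = 1.5 − 0.1·32 = -1.7
u₂ = -1.7 − 0.1·(-40.704) = 2.3704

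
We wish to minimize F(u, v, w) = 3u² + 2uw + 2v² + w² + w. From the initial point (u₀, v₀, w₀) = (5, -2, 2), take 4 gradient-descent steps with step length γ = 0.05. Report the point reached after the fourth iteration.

∇F = (6u + 2w, 4v, 2u + 2w + 1)
Step 1: at (5, -2, 2), ∇F = (34, -8, 15) → (5, -2, 2) − 0.05·(34, -8, 15) = (3.3, -1.6, 1.25)
Step 2: at (3.3, -1.6, 1.25), ∇F = (22.3, -6.4, 10.1) → (3.3, -1.6, 1.25) − 0.05·(22.3, -6.4, 10.1) = (2.185, -1.28, 0.745)
Step 3: at (2.185, -1.28, 0.745), ∇F = (14.6, -5.12, 6.86) → (2.185, -1.28, 0.745) − 0.05·(14.6, -5.12, 6.86) = (1.455, -1.024, 0.402)
Step 4: at (1.455, -1.024, 0.402), ∇F = (9.534, -4.096, 4.714) → (1.455, -1.024, 0.402) − 0.05·(9.534, -4.096, 4.714) = (0.9783, -0.8192, 0.1663)

(0.9783, -0.8192, 0.1663)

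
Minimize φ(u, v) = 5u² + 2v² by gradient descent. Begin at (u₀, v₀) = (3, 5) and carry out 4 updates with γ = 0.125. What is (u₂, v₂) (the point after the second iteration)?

(0.1875, 1.25)

∇φ = (10u, 4v)
(u₁, v₁) = (3, 5) − 0.125·(30, 20) = (-0.75, 2.5)
(u₂, v₂) = (-0.75, 2.5) − 0.125·(-7.5, 10) = (0.1875, 1.25)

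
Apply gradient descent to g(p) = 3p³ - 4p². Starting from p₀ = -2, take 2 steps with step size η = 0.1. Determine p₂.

g′(p) = 9p² - 8p
p₁ = -2 − 0.1·52 = -7.2
p₂ = -7.2 − 0.1·524.16 = -59.616

-59.616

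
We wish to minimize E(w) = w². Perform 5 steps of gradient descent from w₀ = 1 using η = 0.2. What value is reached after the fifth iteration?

0.07776

E′(w) = 2w
Step 1: E′(1) = 2; w₁ = 1 − 0.2·2 = 0.6
Step 2: E′(0.6) = 1.2; w₂ = 0.6 − 0.2·1.2 = 0.36
Step 3: E′(0.36) = 0.72; w₃ = 0.36 − 0.2·0.72 = 0.216
Step 4: E′(0.216) = 0.432; w₄ = 0.216 − 0.2·0.432 = 0.1296
Step 5: E′(0.1296) = 0.2592; w₅ = 0.1296 − 0.2·0.2592 = 0.07776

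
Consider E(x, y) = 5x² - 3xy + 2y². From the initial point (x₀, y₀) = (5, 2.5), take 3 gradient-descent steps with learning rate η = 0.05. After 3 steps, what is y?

∇E = (10x - 3y, -3x + 4y)
(x₁, y₁) = (5, 2.5) − 0.05·(42.5, -5) = (2.875, 2.75)
(x₂, y₂) = (2.875, 2.75) − 0.05·(20.5, 2.375) = (1.85, 2.63125)
(x₃, y₃) = (1.85, 2.63125) − 0.05·(10.60625, 4.975) = (1.3196875, 2.3825)
y = 2.3825

2.3825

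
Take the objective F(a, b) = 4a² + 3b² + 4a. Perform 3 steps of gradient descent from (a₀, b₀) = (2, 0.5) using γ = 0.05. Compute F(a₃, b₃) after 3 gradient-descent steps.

∇F = (8a + 4, 6b)
(a₁, b₁) = (2, 0.5) − 0.05·(20, 3) = (1, 0.35)
(a₂, b₂) = (1, 0.35) − 0.05·(12, 2.1) = (0.4, 0.245)
(a₃, b₃) = (0.4, 0.245) − 0.05·(7.2, 1.47) = (0.04, 0.1715)
F(0.04, 0.1715) = 0.25463675

0.25463675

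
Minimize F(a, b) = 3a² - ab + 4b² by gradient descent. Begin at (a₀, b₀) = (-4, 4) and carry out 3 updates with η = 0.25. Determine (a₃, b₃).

∇F = (6a - b, -a + 8b)
Step 1: at (-4, 4), ∇F = (-28, 36) → (-4, 4) − 0.25·(-28, 36) = (3, -5)
Step 2: at (3, -5), ∇F = (23, -43) → (3, -5) − 0.25·(23, -43) = (-2.75, 5.75)
Step 3: at (-2.75, 5.75), ∇F = (-22.25, 48.75) → (-2.75, 5.75) − 0.25·(-22.25, 48.75) = (2.8125, -6.4375)

(2.8125, -6.4375)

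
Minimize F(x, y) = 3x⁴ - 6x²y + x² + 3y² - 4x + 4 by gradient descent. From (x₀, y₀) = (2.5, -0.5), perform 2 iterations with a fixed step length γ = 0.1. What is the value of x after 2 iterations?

6734.97295

∇F = (12x³ - 12xy + 2x - 4, -6x² + 6y)
(x₁, y₁) = (2.5, -0.5) − 0.1·(203.5, -40.5) = (-17.85, 3.55)
(x₂, y₂) = (-17.85, 3.55) − 0.1·(-67528.2295, -1890.435) = (6734.97295, 192.5935)
x = 6734.97295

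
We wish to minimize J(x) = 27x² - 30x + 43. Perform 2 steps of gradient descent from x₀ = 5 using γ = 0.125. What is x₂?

J′(x) = 54x - 30
x₁ = 5 − 0.125·240 = -25
x₂ = -25 − 0.125·(-1380) = 147.5

147.5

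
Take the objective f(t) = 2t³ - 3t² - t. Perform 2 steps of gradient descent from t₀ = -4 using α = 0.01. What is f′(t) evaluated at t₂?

344.750362666136

f′(t) = 6t² - 6t - 1
Step 1: f′(-4) = 119; t₁ = -4 − 0.01·119 = -5.19
Step 2: f′(-5.19) = 191.7566; t₂ = -5.19 − 0.01·191.7566 = -7.107566
f′(t) at (-7.107566) = 344.750362666136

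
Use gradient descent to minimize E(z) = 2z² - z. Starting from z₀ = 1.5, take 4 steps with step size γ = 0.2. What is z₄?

0.252

E′(z) = 4z - 1
z₁ = 1.5 − 0.2·5 = 0.5
z₂ = 0.5 − 0.2·1 = 0.3
z₃ = 0.3 − 0.2·0.2 = 0.26
z₄ = 0.26 − 0.2·0.04 = 0.252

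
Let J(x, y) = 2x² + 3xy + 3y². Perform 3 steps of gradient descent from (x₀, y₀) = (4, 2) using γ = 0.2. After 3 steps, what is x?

-0.16

∇J = (4x + 3y, 3x + 6y)
Step 1: at (4, 2), ∇J = (22, 24) → (4, 2) − 0.2·(22, 24) = (-0.4, -2.8)
Step 2: at (-0.4, -2.8), ∇J = (-10, -18) → (-0.4, -2.8) − 0.2·(-10, -18) = (1.6, 0.8)
Step 3: at (1.6, 0.8), ∇J = (8.8, 9.6) → (1.6, 0.8) − 0.2·(8.8, 9.6) = (-0.16, -1.12)
x = -0.16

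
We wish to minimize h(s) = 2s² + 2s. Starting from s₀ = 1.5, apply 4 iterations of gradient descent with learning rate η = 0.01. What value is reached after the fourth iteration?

1.19869312

h′(s) = 4s + 2
s₁ = 1.5 − 0.01·8 = 1.42
s₂ = 1.42 − 0.01·7.68 = 1.3432
s₃ = 1.3432 − 0.01·7.3728 = 1.269472
s₄ = 1.269472 − 0.01·7.077888 = 1.19869312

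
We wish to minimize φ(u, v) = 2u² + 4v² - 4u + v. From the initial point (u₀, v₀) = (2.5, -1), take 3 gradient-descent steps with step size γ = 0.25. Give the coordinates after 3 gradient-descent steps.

(1, 0.75)

∇φ = (4u - 4, 8v + 1)
(u₁, v₁) = (2.5, -1) − 0.25·(6, -7) = (1, 0.75)
(u₂, v₂) = (1, 0.75) − 0.25·(0, 7) = (1, -1)
(u₃, v₃) = (1, -1) − 0.25·(0, -7) = (1, 0.75)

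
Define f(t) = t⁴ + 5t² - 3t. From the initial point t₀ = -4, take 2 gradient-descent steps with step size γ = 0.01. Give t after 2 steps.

-0.83778796

f′(t) = 4t³ + 10t - 3
Step 1: f′(-4) = -299; t₁ = -4 − 0.01·(-299) = -1.01
Step 2: f′(-1.01) = -17.221204; t₂ = -1.01 − 0.01·(-17.221204) = -0.83778796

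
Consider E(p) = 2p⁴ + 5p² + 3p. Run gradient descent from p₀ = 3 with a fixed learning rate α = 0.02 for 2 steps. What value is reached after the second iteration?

E′(p) = 8p³ + 10p + 3
p₁ = 3 − 0.02·249 = -1.98
p₂ = -1.98 − 0.02·(-78.899136) = -0.40201728

-0.40201728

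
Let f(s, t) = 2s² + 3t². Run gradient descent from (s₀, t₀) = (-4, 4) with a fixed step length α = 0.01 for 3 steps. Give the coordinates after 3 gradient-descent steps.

∇f = (4s, 6t)
Step 1: at (-4, 4), ∇f = (-16, 24) → (-4, 4) − 0.01·(-16, 24) = (-3.84, 3.76)
Step 2: at (-3.84, 3.76), ∇f = (-15.36, 22.56) → (-3.84, 3.76) − 0.01·(-15.36, 22.56) = (-3.6864, 3.5344)
Step 3: at (-3.6864, 3.5344), ∇f = (-14.7456, 21.2064) → (-3.6864, 3.5344) − 0.01·(-14.7456, 21.2064) = (-3.538944, 3.322336)

(-3.538944, 3.322336)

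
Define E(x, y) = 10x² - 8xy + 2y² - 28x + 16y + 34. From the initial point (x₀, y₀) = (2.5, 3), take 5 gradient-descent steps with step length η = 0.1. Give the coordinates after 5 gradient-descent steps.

∇E = (20x - 8y - 28, -8x + 4y + 16)
(x₁, y₁) = (2.5, 3) − 0.1·(-2, 8) = (2.7, 2.2)
(x₂, y₂) = (2.7, 2.2) − 0.1·(8.4, 3.2) = (1.86, 1.88)
(x₃, y₃) = (1.86, 1.88) − 0.1·(-5.84, 8.64) = (2.444, 1.016)
(x₄, y₄) = (2.444, 1.016) − 0.1·(12.752, 0.512) = (1.1688, 0.9648)
(x₅, y₅) = (1.1688, 0.9648) − 0.1·(-12.3424, 10.5088) = (2.40304, -0.08608)

(2.40304, -0.08608)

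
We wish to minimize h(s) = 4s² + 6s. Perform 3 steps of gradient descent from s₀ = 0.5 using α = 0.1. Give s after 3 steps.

-0.74

h′(s) = 8s + 6
Step 1: h′(0.5) = 10; s₁ = 0.5 − 0.1·10 = -0.5
Step 2: h′(-0.5) = 2; s₂ = -0.5 − 0.1·2 = -0.7
Step 3: h′(-0.7) = 0.4; s₃ = -0.7 − 0.1·0.4 = -0.74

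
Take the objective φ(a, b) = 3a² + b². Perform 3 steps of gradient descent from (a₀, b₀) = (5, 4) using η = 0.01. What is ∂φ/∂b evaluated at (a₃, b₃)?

∇φ = (6a, 2b)
(a₁, b₁) = (5, 4) − 0.01·(30, 8) = (4.7, 3.92)
(a₂, b₂) = (4.7, 3.92) − 0.01·(28.2, 7.84) = (4.418, 3.8416)
(a₃, b₃) = (4.418, 3.8416) − 0.01·(26.508, 7.6832) = (4.15292, 3.764768)
∂φ/∂b at (4.15292, 3.764768) = 7.529536

7.529536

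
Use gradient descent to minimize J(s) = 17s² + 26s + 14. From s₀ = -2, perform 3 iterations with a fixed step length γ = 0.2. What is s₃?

J′(s) = 34s + 26
Step 1: J′(-2) = -42; s₁ = -2 − 0.2·(-42) = 6.4
Step 2: J′(6.4) = 243.6; s₂ = 6.4 − 0.2·243.6 = -42.32
Step 3: J′(-42.32) = -1412.88; s₃ = -42.32 − 0.2·(-1412.88) = 240.256

240.256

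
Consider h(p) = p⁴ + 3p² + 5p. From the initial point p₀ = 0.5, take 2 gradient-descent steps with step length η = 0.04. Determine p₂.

-0.07905536

h′(p) = 4p³ + 6p + 5
Step 1: h′(0.5) = 8.5; p₁ = 0.5 − 0.04·8.5 = 0.16
Step 2: h′(0.16) = 5.976384; p₂ = 0.16 − 0.04·5.976384 = -0.07905536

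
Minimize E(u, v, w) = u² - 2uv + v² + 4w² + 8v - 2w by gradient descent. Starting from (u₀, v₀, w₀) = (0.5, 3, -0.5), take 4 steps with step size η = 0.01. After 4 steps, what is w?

-0.28729472

∇E = (2u - 2v, -2u + 2v + 8, 8w - 2)
Step 1: at (0.5, 3, -0.5), ∇E = (-5, 13, -6) → (0.5, 3, -0.5) − 0.01·(-5, 13, -6) = (0.55, 2.87, -0.44)
Step 2: at (0.55, 2.87, -0.44), ∇E = (-4.64, 12.64, -5.52) → (0.55, 2.87, -0.44) − 0.01·(-4.64, 12.64, -5.52) = (0.5964, 2.7436, -0.3848)
Step 3: at (0.5964, 2.7436, -0.3848), ∇E = (-4.2944, 12.2944, -5.0784) → (0.5964, 2.7436, -0.3848) − 0.01·(-4.2944, 12.2944, -5.0784) = (0.639344, 2.620656, -0.334016)
Step 4: at (0.639344, 2.620656, -0.334016), ∇E = (-3.962624, 11.962624, -4.672128) → (0.639344, 2.620656, -0.334016) − 0.01·(-3.962624, 11.962624, -4.672128) = (0.67897024, 2.50102976, -0.28729472)
w = -0.28729472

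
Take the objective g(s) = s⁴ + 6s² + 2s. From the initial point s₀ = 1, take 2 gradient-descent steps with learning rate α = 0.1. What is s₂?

g′(s) = 4s³ + 12s + 2
s₁ = 1 − 0.1·18 = -0.8
s₂ = -0.8 − 0.1·(-9.648) = 0.1648

0.1648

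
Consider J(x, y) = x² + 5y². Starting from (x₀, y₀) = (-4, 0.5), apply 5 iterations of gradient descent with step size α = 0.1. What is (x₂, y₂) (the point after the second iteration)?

∇J = (2x, 10y)
(x₁, y₁) = (-4, 0.5) − 0.1·(-8, 5) = (-3.2, 0)
(x₂, y₂) = (-3.2, 0) − 0.1·(-6.4, 0) = (-2.56, 0)

(-2.56, 0)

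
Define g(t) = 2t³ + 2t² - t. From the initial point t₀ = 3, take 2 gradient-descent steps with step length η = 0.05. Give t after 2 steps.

-0.16875

g′(t) = 6t² + 4t - 1
Step 1: g′(3) = 65; t₁ = 3 − 0.05·65 = -0.25
Step 2: g′(-0.25) = -1.625; t₂ = -0.25 − 0.05·(-1.625) = -0.16875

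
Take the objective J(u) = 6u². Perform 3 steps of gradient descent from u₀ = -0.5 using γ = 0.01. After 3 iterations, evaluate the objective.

J′(u) = 12u
u₁ = -0.5 − 0.01·(-6) = -0.44
u₂ = -0.44 − 0.01·(-5.28) = -0.3872
u₃ = -0.3872 − 0.01·(-4.6464) = -0.340736
J(-0.340736) = 0.696606130176

0.696606130176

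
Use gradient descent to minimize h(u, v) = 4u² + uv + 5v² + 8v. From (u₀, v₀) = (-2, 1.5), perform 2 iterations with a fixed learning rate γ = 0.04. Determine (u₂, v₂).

(-0.992, 0.1328)

∇h = (8u + v, u + 10v + 8)
Step 1: at (-2, 1.5), ∇h = (-14.5, 21) → (-2, 1.5) − 0.04·(-14.5, 21) = (-1.42, 0.66)
Step 2: at (-1.42, 0.66), ∇h = (-10.7, 13.18) → (-1.42, 0.66) − 0.04·(-10.7, 13.18) = (-0.992, 0.1328)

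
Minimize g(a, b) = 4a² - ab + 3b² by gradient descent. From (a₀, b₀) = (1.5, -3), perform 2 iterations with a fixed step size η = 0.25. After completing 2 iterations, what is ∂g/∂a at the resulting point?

∇g = (8a - b, -a + 6b)
Step 1: at (1.5, -3), ∇g = (15, -19.5) → (1.5, -3) − 0.25·(15, -19.5) = (-2.25, 1.875)
Step 2: at (-2.25, 1.875), ∇g = (-19.875, 13.5) → (-2.25, 1.875) − 0.25·(-19.875, 13.5) = (2.71875, -1.5)
∂g/∂a at (2.71875, -1.5) = 23.25

23.25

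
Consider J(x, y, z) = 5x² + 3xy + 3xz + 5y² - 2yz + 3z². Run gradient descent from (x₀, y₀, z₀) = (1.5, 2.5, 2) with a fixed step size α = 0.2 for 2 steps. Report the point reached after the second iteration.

(5.94, 5, 1.54)

∇J = (10x + 3y + 3z, 3x + 10y - 2z, 3x - 2y + 6z)
Step 1: at (1.5, 2.5, 2), ∇J = (28.5, 25.5, 11.5) → (1.5, 2.5, 2) − 0.2·(28.5, 25.5, 11.5) = (-4.2, -2.6, -0.3)
Step 2: at (-4.2, -2.6, -0.3), ∇J = (-50.7, -38, -9.2) → (-4.2, -2.6, -0.3) − 0.2·(-50.7, -38, -9.2) = (5.94, 5, 1.54)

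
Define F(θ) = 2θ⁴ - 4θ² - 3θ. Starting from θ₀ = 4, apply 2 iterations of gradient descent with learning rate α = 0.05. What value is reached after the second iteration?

3100.89865

F′(θ) = 8θ³ - 8θ - 3
θ₁ = 4 − 0.05·477 = -19.85
θ₂ = -19.85 − 0.05·(-62414.973) = 3100.89865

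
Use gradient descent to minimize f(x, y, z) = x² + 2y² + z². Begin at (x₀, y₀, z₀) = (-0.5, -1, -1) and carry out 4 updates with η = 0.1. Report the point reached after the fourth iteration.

∇f = (2x, 4y, 2z)
(x₁, y₁, z₁) = (-0.5, -1, -1) − 0.1·(-1, -4, -2) = (-0.4, -0.6, -0.8)
(x₂, y₂, z₂) = (-0.4, -0.6, -0.8) − 0.1·(-0.8, -2.4, -1.6) = (-0.32, -0.36, -0.64)
(x₃, y₃, z₃) = (-0.32, -0.36, -0.64) − 0.1·(-0.64, -1.44, -1.28) = (-0.256, -0.216, -0.512)
(x₄, y₄, z₄) = (-0.256, -0.216, -0.512) − 0.1·(-0.512, -0.864, -1.024) = (-0.2048, -0.1296, -0.4096)

(-0.2048, -0.1296, -0.4096)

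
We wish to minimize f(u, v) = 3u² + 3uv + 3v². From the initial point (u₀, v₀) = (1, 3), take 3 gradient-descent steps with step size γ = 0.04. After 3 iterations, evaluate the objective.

3.867113422848

∇f = (6u + 3v, 3u + 6v)
Step 1: at (1, 3), ∇f = (15, 21) → (1, 3) − 0.04·(15, 21) = (0.4, 2.16)
Step 2: at (0.4, 2.16), ∇f = (8.88, 14.16) → (0.4, 2.16) − 0.04·(8.88, 14.16) = (0.0448, 1.5936)
Step 3: at (0.0448, 1.5936), ∇f = (5.0496, 9.696) → (0.0448, 1.5936) − 0.04·(5.0496, 9.696) = (-0.157184, 1.20576)
f(-0.157184, 1.20576) = 3.867113422848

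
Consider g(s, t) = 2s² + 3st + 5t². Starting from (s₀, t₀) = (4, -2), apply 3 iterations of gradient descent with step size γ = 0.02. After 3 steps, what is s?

∇g = (4s + 3t, 3s + 10t)
(s₁, t₁) = (4, -2) − 0.02·(10, -8) = (3.8, -1.84)
(s₂, t₂) = (3.8, -1.84) − 0.02·(9.68, -7) = (3.6064, -1.7)
(s₃, t₃) = (3.6064, -1.7) − 0.02·(9.3256, -6.1808) = (3.419888, -1.576384)
s = 3.419888

3.419888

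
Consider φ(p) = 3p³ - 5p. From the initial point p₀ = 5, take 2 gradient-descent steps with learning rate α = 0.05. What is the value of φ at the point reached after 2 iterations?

φ′(p) = 9p² - 5
p₁ = 5 − 0.05·220 = -6
p₂ = -6 − 0.05·319 = -21.95
φ(-21.95) = -31616.944625

-31616.944625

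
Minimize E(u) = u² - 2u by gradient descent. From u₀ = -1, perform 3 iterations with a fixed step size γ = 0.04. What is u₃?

-0.557376

E′(u) = 2u - 2
Step 1: E′(-1) = -4; u₁ = -1 − 0.04·(-4) = -0.84
Step 2: E′(-0.84) = -3.68; u₂ = -0.84 − 0.04·(-3.68) = -0.6928
Step 3: E′(-0.6928) = -3.3856; u₃ = -0.6928 − 0.04·(-3.3856) = -0.557376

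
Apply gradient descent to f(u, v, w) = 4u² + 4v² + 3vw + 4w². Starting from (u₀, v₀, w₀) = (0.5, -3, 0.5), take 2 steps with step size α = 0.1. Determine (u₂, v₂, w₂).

(0.02, -0.45, 0.425)

∇f = (8u, 8v + 3w, 3v + 8w)
Step 1: at (0.5, -3, 0.5), ∇f = (4, -22.5, -5) → (0.5, -3, 0.5) − 0.1·(4, -22.5, -5) = (0.1, -0.75, 1)
Step 2: at (0.1, -0.75, 1), ∇f = (0.8, -3, 5.75) → (0.1, -0.75, 1) − 0.1·(0.8, -3, 5.75) = (0.02, -0.45, 0.425)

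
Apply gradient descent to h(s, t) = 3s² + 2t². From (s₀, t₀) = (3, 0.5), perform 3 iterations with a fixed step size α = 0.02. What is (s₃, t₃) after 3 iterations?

∇h = (6s, 4t)
Step 1: at (3, 0.5), ∇h = (18, 2) → (3, 0.5) − 0.02·(18, 2) = (2.64, 0.46)
Step 2: at (2.64, 0.46), ∇h = (15.84, 1.84) → (2.64, 0.46) − 0.02·(15.84, 1.84) = (2.3232, 0.4232)
Step 3: at (2.3232, 0.4232), ∇h = (13.9392, 1.6928) → (2.3232, 0.4232) − 0.02·(13.9392, 1.6928) = (2.044416, 0.389344)

(2.044416, 0.389344)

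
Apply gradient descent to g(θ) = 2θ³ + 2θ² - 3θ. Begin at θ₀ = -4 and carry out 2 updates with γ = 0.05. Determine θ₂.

-24.61675

g′(θ) = 6θ² + 4θ - 3
Step 1: g′(-4) = 77; θ₁ = -4 − 0.05·77 = -7.85
Step 2: g′(-7.85) = 335.335; θ₂ = -7.85 − 0.05·335.335 = -24.61675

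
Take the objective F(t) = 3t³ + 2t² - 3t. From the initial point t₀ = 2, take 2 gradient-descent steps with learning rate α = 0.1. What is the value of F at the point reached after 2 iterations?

F′(t) = 9t² + 4t - 3
Step 1: F′(2) = 41; t₁ = 2 − 0.1·41 = -2.1
Step 2: F′(-2.1) = 28.29; t₂ = -2.1 − 0.1·28.29 = -4.929
F(-4.929) = -295.873689267

-295.873689267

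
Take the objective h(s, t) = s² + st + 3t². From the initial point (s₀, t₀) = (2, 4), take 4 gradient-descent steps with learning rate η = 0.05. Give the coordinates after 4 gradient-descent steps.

(0.9155125, 0.787025)

∇h = (2s + t, s + 6t)
(s₁, t₁) = (2, 4) − 0.05·(8, 26) = (1.6, 2.7)
(s₂, t₂) = (1.6, 2.7) − 0.05·(5.9, 17.8) = (1.305, 1.81)
(s₃, t₃) = (1.305, 1.81) − 0.05·(4.42, 12.165) = (1.084, 1.20175)
(s₄, t₄) = (1.084, 1.20175) − 0.05·(3.36975, 8.2945) = (0.9155125, 0.787025)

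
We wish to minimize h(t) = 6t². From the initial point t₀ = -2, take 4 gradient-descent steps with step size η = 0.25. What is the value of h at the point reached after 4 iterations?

h′(t) = 12t
Step 1: h′(-2) = -24; t₁ = -2 − 0.25·(-24) = 4
Step 2: h′(4) = 48; t₂ = 4 − 0.25·48 = -8
Step 3: h′(-8) = -96; t₃ = -8 − 0.25·(-96) = 16
Step 4: h′(16) = 192; t₄ = 16 − 0.25·192 = -32
h(-32) = 6144

6144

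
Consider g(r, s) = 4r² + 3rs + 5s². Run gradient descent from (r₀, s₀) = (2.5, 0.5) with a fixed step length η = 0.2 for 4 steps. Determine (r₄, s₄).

(4.5984, 6.3776)

∇g = (8r + 3s, 3r + 10s)
(r₁, s₁) = (2.5, 0.5) − 0.2·(21.5, 12.5) = (-1.8, -2)
(r₂, s₂) = (-1.8, -2) − 0.2·(-20.4, -25.4) = (2.28, 3.08)
(r₃, s₃) = (2.28, 3.08) − 0.2·(27.48, 37.64) = (-3.216, -4.448)
(r₄, s₄) = (-3.216, -4.448) − 0.2·(-39.072, -54.128) = (4.5984, 6.3776)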